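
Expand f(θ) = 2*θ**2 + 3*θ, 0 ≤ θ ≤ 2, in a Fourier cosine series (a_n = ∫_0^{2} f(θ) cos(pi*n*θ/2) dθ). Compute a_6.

a_6 = ∫_0^{2} (2*θ**2 + 3*θ) cos(3*pi*θ) dθ.
Integrating by parts twice (tabular method), an antiderivative of (2*θ**2 + 3*θ) cos(3*pi*θ) is 2*θ**2*sin(3*pi*θ)/(3*pi) + θ*sin(3*pi*θ)/pi + 4*θ*cos(3*pi*θ)/(9*pi**2) - 4*sin(3*pi*θ)/(27*pi**3) + cos(3*pi*θ)/(3*pi**2); evaluating from 0 to 2: ∫_{0}^{2} (2*θ**2 + 3*θ) cos(3*pi*θ) dθ = (11/(9*pi**2)) - (1/(3*pi**2)) = 8/(9*pi**2).
Hence a_6 = 8/(9*pi**2).

8/(9*pi**2)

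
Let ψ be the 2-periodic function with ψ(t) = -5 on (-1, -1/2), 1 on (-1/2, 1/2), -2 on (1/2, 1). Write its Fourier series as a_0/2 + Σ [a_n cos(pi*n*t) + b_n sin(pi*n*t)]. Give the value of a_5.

9/(5*pi)

a_5 = ∫_{-1}^{1} ψ(t) cos(5*pi*t) dt.
Split the integral at the breakpoints.
Directly, an antiderivative of (-5) cos(5*pi*t) is -sin(5*pi*t)/pi; evaluating from -1 to -1/2: ∫_{-1}^{-1/2} (-5) cos(5*pi*t) dt = (1/pi) - (0) = 1/pi.
Directly, an antiderivative of (1) cos(5*pi*t) is sin(5*pi*t)/(5*pi); evaluating from -1/2 to 1/2: ∫_{-1/2}^{1/2} (1) cos(5*pi*t) dt = (1/(5*pi)) - (-1/(5*pi)) = 2/(5*pi).
Directly, an antiderivative of (-2) cos(5*pi*t) is -2*sin(5*pi*t)/(5*pi); evaluating from 1/2 to 1: ∫_{1/2}^{1} (-2) cos(5*pi*t) dt = (0) - (-2/(5*pi)) = 2/(5*pi).
Summing the pieces gives a_5 = 9/(5*pi).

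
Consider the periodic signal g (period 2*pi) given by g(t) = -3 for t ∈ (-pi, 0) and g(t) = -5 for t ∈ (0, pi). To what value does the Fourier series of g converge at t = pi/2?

-5

g is continuous at t = pi/2 with value -5, so the series converges to -5 there.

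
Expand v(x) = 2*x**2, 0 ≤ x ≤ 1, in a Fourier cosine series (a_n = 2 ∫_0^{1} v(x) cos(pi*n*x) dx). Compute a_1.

-8/pi**2

a_1 = 2 ∫_0^{1} (2*x**2) cos(pi*x) dx.
Integrating by parts twice (tabular method), an antiderivative of (2*x**2) cos(pi*x) is 2*x**2*sin(pi*x)/pi + 4*x*cos(pi*x)/pi**2 - 4*sin(pi*x)/pi**3; evaluating from 0 to 1: ∫_{0}^{1} (2*x**2) cos(pi*x) dx = (-4/pi**2) - (0) = -4/pi**2.
Hence a_1 = 2·(-4/pi**2) = -8/pi**2.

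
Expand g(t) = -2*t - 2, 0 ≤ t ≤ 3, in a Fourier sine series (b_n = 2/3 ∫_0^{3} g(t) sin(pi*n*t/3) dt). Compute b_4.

3/pi

b_4 = 2/3 ∫_0^{3} (-2*t - 2) sin(4*pi*t/3) dt.
Integrating by parts (boundary term plus one more integral), an antiderivative of (-2*t - 2) sin(4*pi*t/3) is 3*t*cos(4*pi*t/3)/(2*pi) - 9*sin(4*pi*t/3)/(8*pi**2) + 3*cos(4*pi*t/3)/(2*pi); evaluating from 0 to 3: ∫_{0}^{3} (-2*t - 2) sin(4*pi*t/3) dt = (6/pi) - (3/(2*pi)) = 9/(2*pi).
Hence b_4 = (2/3)·(9/(2*pi)) = 3/pi.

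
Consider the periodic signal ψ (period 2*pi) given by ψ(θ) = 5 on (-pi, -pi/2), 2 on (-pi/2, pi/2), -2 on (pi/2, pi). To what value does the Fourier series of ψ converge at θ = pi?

3/2

At θ = pi the one-sided limits are ψ(pi^-) = -2 and ψ(pi^+) = 5.
By Dirichlet's theorem the series converges to their average, [(-2) + (5)]/2 = 3/2.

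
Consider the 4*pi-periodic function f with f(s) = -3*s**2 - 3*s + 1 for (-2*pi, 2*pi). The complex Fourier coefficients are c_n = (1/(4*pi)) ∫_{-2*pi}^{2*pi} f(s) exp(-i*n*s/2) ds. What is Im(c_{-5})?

Since f is real-valued, Im(c_{-5}) = -(1/(4*pi)) ∫_{-2*pi}^{2*pi} f(s) sin(-5*s/2) ds = b_{5}/2.
Integrating by parts twice (tabular method), an antiderivative of (-3*s**2 - 3*s + 1) sin(-5*s/2) is -6*s**2*cos(5*s/2)/5 + 24*s*sin(5*s/2)/25 - 6*s*cos(5*s/2)/5 + 12*sin(5*s/2)/25 + 98*cos(5*s/2)/125; evaluating from -2*pi to 2*pi: ∫_{-2*pi}^{2*pi} (-3*s**2 - 3*s + 1) sin(-5*s/2) ds = (-98/125 + 12*pi/5 + 24*pi**2/5) - (-12*pi/5 - 98/125 + 24*pi**2/5) = 24*pi/5.
Hence Im(c_{-5}) = (-1/(4*pi))·(24*pi/5) = -6/5.

-6/5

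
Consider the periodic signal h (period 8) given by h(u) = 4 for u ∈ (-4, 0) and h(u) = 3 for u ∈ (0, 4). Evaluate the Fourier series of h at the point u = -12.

u = -12 differs from u = 4 by -2 full period(s), and the series is 8-periodic.
At u = 4 the one-sided limits are h(4^-) = 3 and h(4^+) = 4.
By Dirichlet's theorem the series converges to their average, [(3) + (4)]/2 = 7/2.

7/2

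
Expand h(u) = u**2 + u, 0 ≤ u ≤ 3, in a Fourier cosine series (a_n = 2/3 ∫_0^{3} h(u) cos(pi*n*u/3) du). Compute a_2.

a_2 = 2/3 ∫_0^{3} (u**2 + u) cos(2*pi*u/3) du.
Integrating by parts twice (tabular method), an antiderivative of (u**2 + u) cos(2*pi*u/3) is 3*u**2*sin(2*pi*u/3)/(2*pi) + 3*u*sin(2*pi*u/3)/(2*pi) + 9*u*cos(2*pi*u/3)/(2*pi**2) - 27*sin(2*pi*u/3)/(4*pi**3) + 9*cos(2*pi*u/3)/(4*pi**2); evaluating from 0 to 3: ∫_{0}^{3} (u**2 + u) cos(2*pi*u/3) du = (63/(4*pi**2)) - (9/(4*pi**2)) = 27/(2*pi**2).
Hence a_2 = (2/3)·(27/(2*pi**2)) = 9/pi**2.

9/pi**2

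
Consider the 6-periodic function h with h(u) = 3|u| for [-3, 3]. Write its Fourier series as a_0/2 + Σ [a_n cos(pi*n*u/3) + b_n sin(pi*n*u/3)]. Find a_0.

a_0 = 1/3 ∫_{-3}^{3} h(u) du = 1/3 · (27) = 9.

9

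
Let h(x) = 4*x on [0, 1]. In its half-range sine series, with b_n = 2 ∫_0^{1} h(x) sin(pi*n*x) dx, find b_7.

8/(7*pi)

b_7 = 2 ∫_0^{1} (4*x) sin(7*pi*x) dx.
Integrating by parts (boundary term plus one more integral), an antiderivative of (4*x) sin(7*pi*x) is -4*x*cos(7*pi*x)/(7*pi) + 4*sin(7*pi*x)/(49*pi**2); evaluating from 0 to 1: ∫_{0}^{1} (4*x) sin(7*pi*x) dx = (4/(7*pi)) - (0) = 4/(7*pi).
Hence b_7 = 2·(4/(7*pi)) = 8/(7*pi).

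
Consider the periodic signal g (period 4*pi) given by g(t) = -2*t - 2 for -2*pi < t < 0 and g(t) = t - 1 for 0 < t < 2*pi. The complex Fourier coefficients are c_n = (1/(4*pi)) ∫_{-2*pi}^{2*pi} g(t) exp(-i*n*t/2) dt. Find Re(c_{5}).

Since g is real-valued, Re(c_{5}) = (1/(4*pi)) ∫_{-2*pi}^{2*pi} g(t) cos(5*t/2) dt = a_{5}/2.
Split the integral at the breakpoints.
Integrating by parts (boundary term plus one more integral), an antiderivative of (-2*t - 2) cos(5*t/2) is -4*t*sin(5*t/2)/5 - 4*sin(5*t/2)/5 - 8*cos(5*t/2)/25; evaluating from -2*pi to 0: ∫_{-2*pi}^{0} (-2*t - 2) cos(5*t/2) dt = (-8/25) - (8/25) = -16/25.
Integrating by parts (boundary term plus one more integral), an antiderivative of (t - 1) cos(5*t/2) is 2*t*sin(5*t/2)/5 - 2*sin(5*t/2)/5 + 4*cos(5*t/2)/25; evaluating from 0 to 2*pi: ∫_{0}^{2*pi} (t - 1) cos(5*t/2) dt = (-4/25) - (4/25) = -8/25.
So ∫_{-2*pi}^{2*pi} g(t) cos(5*t/2) dt = -24/25.
Hence Re(c_{5}) = (1/(4*pi))·(-24/25) = -6/(25*pi).

-6/(25*pi)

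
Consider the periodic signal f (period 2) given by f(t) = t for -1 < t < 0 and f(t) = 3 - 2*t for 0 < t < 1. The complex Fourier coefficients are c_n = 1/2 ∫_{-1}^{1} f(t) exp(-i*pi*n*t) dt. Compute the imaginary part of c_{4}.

Since f is real-valued, Im(c_{4}) = -1/2 ∫_{-1}^{1} f(t) sin(4*pi*t) dt = -b_{4}/2.
Split the integral at the breakpoints.
Integrating by parts (boundary term plus one more integral), an antiderivative of (t) sin(4*pi*t) is -t*cos(4*pi*t)/(4*pi) + sin(4*pi*t)/(16*pi**2); evaluating from -1 to 0: ∫_{-1}^{0} (t) sin(4*pi*t) dt = (0) - (1/(4*pi)) = -1/(4*pi).
Integrating by parts (boundary term plus one more integral), an antiderivative of (3 - 2*t) sin(4*pi*t) is t*cos(4*pi*t)/(2*pi) - sin(4*pi*t)/(8*pi**2) - 3*cos(4*pi*t)/(4*pi); evaluating from 0 to 1: ∫_{0}^{1} (3 - 2*t) sin(4*pi*t) dt = (-1/(4*pi)) - (-3/(4*pi)) = 1/(2*pi).
So ∫_{-1}^{1} f(t) sin(4*pi*t) dt = 1/(4*pi).
Hence Im(c_{4}) = (-1/2)·(1/(4*pi)) = -1/(8*pi).

-1/(8*pi)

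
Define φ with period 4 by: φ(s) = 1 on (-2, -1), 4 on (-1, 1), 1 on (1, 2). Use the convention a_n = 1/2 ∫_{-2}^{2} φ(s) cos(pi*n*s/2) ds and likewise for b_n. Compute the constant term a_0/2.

5/2

a_0 = 1/2 ∫_{-2}^{2} φ(s) ds = 1/2 · (10) = 5.
So the constant term a_0/2 = 5/2.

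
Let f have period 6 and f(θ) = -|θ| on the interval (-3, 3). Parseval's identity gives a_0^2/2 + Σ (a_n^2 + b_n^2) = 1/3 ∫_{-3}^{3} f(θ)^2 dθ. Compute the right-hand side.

1/3 ∫_{-3}^{3} f(θ)^2 dθ = 1/3 · (18) = 6.

6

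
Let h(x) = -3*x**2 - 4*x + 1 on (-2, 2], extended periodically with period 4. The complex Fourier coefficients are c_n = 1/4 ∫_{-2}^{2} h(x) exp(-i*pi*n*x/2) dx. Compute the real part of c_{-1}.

24/pi**2

Since h is real-valued, Re(c_{-1}) = 1/4 ∫_{-2}^{2} h(x) cos(-pi*x/2) dx = a_{1}/2.
Integrating by parts twice (tabular method), an antiderivative of (-3*x**2 - 4*x + 1) cos(-pi*x/2) is -6*x**2*sin(pi*x/2)/pi - 8*x*sin(pi*x/2)/pi - 24*x*cos(pi*x/2)/pi**2 + 2*sin(pi*x/2)/pi + 48*sin(pi*x/2)/pi**3 - 16*cos(pi*x/2)/pi**2; evaluating from -2 to 2: ∫_{-2}^{2} (-3*x**2 - 4*x + 1) cos(-pi*x/2) dx = (64/pi**2) - (-32/pi**2) = 96/pi**2.
Hence Re(c_{-1}) = (1/4)·(96/pi**2) = 24/pi**2.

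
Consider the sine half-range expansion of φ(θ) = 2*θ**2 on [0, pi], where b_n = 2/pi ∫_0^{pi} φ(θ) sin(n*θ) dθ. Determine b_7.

b_7 = 2/pi ∫_0^{pi} (2*θ**2) sin(7*θ) dθ.
Integrating by parts twice (tabular method), an antiderivative of (2*θ**2) sin(7*θ) is -2*θ**2*cos(7*θ)/7 + 4*θ*sin(7*θ)/49 + 4*cos(7*θ)/343; evaluating from 0 to pi: ∫_{0}^{pi} (2*θ**2) sin(7*θ) dθ = (-4/343 + 2*pi**2/7) - (4/343) = -8/343 + 2*pi**2/7.
Hence b_7 = (2/pi)·(-8/343 + 2*pi**2/7) = 4*(-4 + 49*pi**2)/(343*pi).

4*(-4 + 49*pi**2)/(343*pi)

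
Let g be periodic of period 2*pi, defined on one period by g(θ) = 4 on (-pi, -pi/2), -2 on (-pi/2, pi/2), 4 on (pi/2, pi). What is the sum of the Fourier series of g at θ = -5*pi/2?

1

θ = -5*pi/2 differs from θ = -pi/2 by -1 full period(s), and the series is 2*pi-periodic.
At θ = -pi/2 the one-sided limits are g(-pi/2^-) = 4 and g(-pi/2^+) = -2.
By Dirichlet's theorem the series converges to their average, [(4) + (-2)]/2 = 1.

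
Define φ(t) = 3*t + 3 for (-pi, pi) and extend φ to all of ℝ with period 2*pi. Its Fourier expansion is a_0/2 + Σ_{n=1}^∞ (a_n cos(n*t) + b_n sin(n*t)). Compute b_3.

b_3 = 1/pi ∫_{-pi}^{pi} φ(t) sin(3*t) dt.
Integrating by parts (boundary term plus one more integral), an antiderivative of (3*t + 3) sin(3*t) is -t*cos(3*t) + sin(3*t)/3 - cos(3*t); evaluating from -pi to pi: ∫_{-pi}^{pi} (3*t + 3) sin(3*t) dt = (1 + pi) - (1 - pi) = 2*pi.
Hence b_3 = (1/pi)·(2*pi) = 2.

2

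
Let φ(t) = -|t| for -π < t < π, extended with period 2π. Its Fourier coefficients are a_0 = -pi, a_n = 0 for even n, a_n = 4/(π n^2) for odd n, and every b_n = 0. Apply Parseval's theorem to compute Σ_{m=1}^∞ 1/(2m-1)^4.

Parseval: a_0^2/2 + Σ a_n^2 = (1/π) ∫_{-π}^{π} φ(t)^2 dt = 2*pi**2/3.
Subtract a_0^2/2 = pi**2/2: Σ a_n^2 = pi**2/6.
Only odd n contribute, with a_n^2 = 16/(π^2 n^4), so Σ_{m≥1} 1/(2m-1)^4 = π^2·(pi**2/6)/16 = pi**4/96.

pi**4/96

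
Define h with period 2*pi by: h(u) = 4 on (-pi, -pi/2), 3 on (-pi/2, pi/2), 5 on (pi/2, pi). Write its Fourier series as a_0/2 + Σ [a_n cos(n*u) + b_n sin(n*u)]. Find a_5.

a_5 = 1/pi ∫_{-pi}^{pi} h(u) cos(5*u) du.
Split the integral at the breakpoints.
Directly, an antiderivative of (4) cos(5*u) is 4*sin(5*u)/5; evaluating from -pi to -pi/2: ∫_{-pi}^{-pi/2} (4) cos(5*u) du = (-4/5) - (0) = -4/5.
Directly, an antiderivative of (3) cos(5*u) is 3*sin(5*u)/5; evaluating from -pi/2 to pi/2: ∫_{-pi/2}^{pi/2} (3) cos(5*u) du = (3/5) - (-3/5) = 6/5.
Directly, an antiderivative of (5) cos(5*u) is sin(5*u); evaluating from pi/2 to pi: ∫_{pi/2}^{pi} (5) cos(5*u) du = (0) - (1) = -1.
Summing the pieces and multiplying by (1/pi) gives a_5 = -3/(5*pi).

-3/(5*pi)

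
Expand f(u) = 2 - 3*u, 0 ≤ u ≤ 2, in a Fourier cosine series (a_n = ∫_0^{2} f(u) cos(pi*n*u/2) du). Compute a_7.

a_7 = ∫_0^{2} (2 - 3*u) cos(7*pi*u/2) du.
Integrating by parts (boundary term plus one more integral), an antiderivative of (2 - 3*u) cos(7*pi*u/2) is -6*u*sin(7*pi*u/2)/(7*pi) + 4*sin(7*pi*u/2)/(7*pi) - 12*cos(7*pi*u/2)/(49*pi**2); evaluating from 0 to 2: ∫_{0}^{2} (2 - 3*u) cos(7*pi*u/2) du = (12/(49*pi**2)) - (-12/(49*pi**2)) = 24/(49*pi**2).
Hence a_7 = 24/(49*pi**2).

24/(49*pi**2)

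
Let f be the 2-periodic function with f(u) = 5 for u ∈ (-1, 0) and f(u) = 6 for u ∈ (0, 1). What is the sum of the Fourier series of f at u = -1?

u = -1 differs from u = 1 by -1 full period(s), and the series is 2-periodic.
At u = 1 the one-sided limits are f(1^-) = 6 and f(1^+) = 5.
By Dirichlet's theorem the series converges to their average, [(6) + (5)]/2 = 11/2.

11/2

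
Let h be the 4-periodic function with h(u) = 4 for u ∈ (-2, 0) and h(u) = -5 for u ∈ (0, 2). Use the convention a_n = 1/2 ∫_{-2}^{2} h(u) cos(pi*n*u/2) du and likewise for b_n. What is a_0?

-1

a_0 = 1/2 ∫_{-2}^{2} h(u) du = 1/2 · (-2) = -1.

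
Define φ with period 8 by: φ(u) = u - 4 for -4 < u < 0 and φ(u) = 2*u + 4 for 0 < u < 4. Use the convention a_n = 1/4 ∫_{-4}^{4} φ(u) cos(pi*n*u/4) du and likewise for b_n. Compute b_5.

b_5 = 1/4 ∫_{-4}^{4} φ(u) sin(5*pi*u/4) du.
Split the integral at the breakpoints.
Integrating by parts (boundary term plus one more integral), an antiderivative of (u - 4) sin(5*pi*u/4) is -4*u*cos(5*pi*u/4)/(5*pi) + 16*sin(5*pi*u/4)/(25*pi**2) + 16*cos(5*pi*u/4)/(5*pi); evaluating from -4 to 0: ∫_{-4}^{0} (u - 4) sin(5*pi*u/4) du = (16/(5*pi)) - (-32/(5*pi)) = 48/(5*pi).
Integrating by parts (boundary term plus one more integral), an antiderivative of (2*u + 4) sin(5*pi*u/4) is -8*u*cos(5*pi*u/4)/(5*pi) + 32*sin(5*pi*u/4)/(25*pi**2) - 16*cos(5*pi*u/4)/(5*pi); evaluating from 0 to 4: ∫_{0}^{4} (2*u + 4) sin(5*pi*u/4) du = (48/(5*pi)) - (-16/(5*pi)) = 64/(5*pi).
Summing the pieces and multiplying by (1/4) gives b_5 = 28/(5*pi).

28/(5*pi)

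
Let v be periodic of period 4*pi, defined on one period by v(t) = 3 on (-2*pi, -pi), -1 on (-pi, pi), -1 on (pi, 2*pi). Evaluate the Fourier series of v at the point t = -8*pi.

-1

t = -8*pi differs from t = 0 by -2 full period(s), and the series is 4*pi-periodic.
v is continuous at t = 0 with value -1, so the series converges to -1 there.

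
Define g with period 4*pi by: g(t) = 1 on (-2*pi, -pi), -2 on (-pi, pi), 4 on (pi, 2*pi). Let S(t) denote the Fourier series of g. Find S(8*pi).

-2

t = 8*pi differs from t = 0 by 2 full period(s), and the series is 4*pi-periodic.
g is continuous at t = 0 with value -2, so the series converges to -2 there.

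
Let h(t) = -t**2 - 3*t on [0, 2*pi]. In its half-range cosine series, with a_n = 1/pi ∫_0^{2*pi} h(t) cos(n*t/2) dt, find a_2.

a_2 = 1/pi ∫_0^{2*pi} (-t**2 - 3*t) cos(t) dt.
Integrating by parts twice (tabular method), an antiderivative of (-t**2 - 3*t) cos(t) is -t**2*sin(t) - 3*t*sin(t) - 2*t*cos(t) + 2*sin(t) - 3*cos(t); evaluating from 0 to 2*pi: ∫_{0}^{2*pi} (-t**2 - 3*t) cos(t) dt = (-4*pi - 3) - (-3) = -4*pi.
Hence a_2 = (1/pi)·(-4*pi) = -4.

-4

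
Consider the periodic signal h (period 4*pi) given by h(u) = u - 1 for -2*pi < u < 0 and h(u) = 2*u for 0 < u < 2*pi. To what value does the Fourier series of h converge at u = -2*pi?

-1/2 + pi

u = -2*pi differs from u = 2*pi by -1 full period(s), and the series is 4*pi-periodic.
At u = 2*pi the one-sided limits are h(2*pi^-) = 4*pi and h(2*pi^+) = -2*pi - 1.
By Dirichlet's theorem the series converges to their average, [(4*pi) + (-2*pi - 1)]/2 = -1/2 + pi.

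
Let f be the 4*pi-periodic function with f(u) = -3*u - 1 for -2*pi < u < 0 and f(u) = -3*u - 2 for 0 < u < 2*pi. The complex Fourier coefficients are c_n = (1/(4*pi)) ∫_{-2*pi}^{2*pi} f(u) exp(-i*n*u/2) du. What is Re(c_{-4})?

Since f is real-valued, Re(c_{-4}) = (1/(4*pi)) ∫_{-2*pi}^{2*pi} f(u) cos(-2*u) du = a_{4}/2.
Split the integral at the breakpoints.
Integrating by parts (boundary term plus one more integral), an antiderivative of (-3*u - 1) cos(-2*u) is -3*u*sin(2*u)/2 - sin(2*u)/2 - 3*cos(2*u)/4; evaluating from -2*pi to 0: ∫_{-2*pi}^{0} (-3*u - 1) cos(-2*u) du = (-3/4) - (-3/4) = 0.
Integrating by parts (boundary term plus one more integral), an antiderivative of (-3*u - 2) cos(-2*u) is -3*u*sin(2*u)/2 - sin(2*u) - 3*cos(2*u)/4; evaluating from 0 to 2*pi: ∫_{0}^{2*pi} (-3*u - 2) cos(-2*u) du = (-3/4) - (-3/4) = 0.
So ∫_{-2*pi}^{2*pi} f(u) cos(-2*u) du = 0.
Hence Re(c_{-4}) = (1/(4*pi))·(0) = 0.

0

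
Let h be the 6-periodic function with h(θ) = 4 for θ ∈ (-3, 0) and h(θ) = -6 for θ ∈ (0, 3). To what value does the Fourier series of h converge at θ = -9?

θ = -9 differs from θ = 3 by -2 full period(s), and the series is 6-periodic.
At θ = 3 the one-sided limits are h(3^-) = -6 and h(3^+) = 4.
By Dirichlet's theorem the series converges to their average, [(-6) + (4)]/2 = -1.

-1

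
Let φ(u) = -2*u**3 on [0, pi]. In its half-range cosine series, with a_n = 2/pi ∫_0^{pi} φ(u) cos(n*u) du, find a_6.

-pi/3

a_6 = 2/pi ∫_0^{pi} (-2*u**3) cos(6*u) du.
Integrating by parts three times (tabular method), an antiderivative of (-2*u**3) cos(6*u) is -u**3*sin(6*u)/3 - u**2*cos(6*u)/6 + u*sin(6*u)/18 + cos(6*u)/108; evaluating from 0 to pi: ∫_{0}^{pi} (-2*u**3) cos(6*u) du = (1/108 - pi**2/6) - (1/108) = -pi**2/6.
Hence a_6 = (2/pi)·(-pi**2/6) = -pi/3.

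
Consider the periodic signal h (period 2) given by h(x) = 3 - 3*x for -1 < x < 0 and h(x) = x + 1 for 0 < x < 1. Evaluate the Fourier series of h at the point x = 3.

4

x = 3 differs from x = 1 by 1 full period(s), and the series is 2-periodic.
At x = 1 the one-sided limits are h(1^-) = 2 and h(1^+) = 6.
By Dirichlet's theorem the series converges to their average, [(2) + (6)]/2 = 4.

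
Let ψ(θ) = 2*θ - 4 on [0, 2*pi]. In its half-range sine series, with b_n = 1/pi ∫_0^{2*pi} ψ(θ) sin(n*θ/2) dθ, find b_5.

b_5 = 1/pi ∫_0^{2*pi} (2*θ - 4) sin(5*θ/2) dθ.
Integrating by parts (boundary term plus one more integral), an antiderivative of (2*θ - 4) sin(5*θ/2) is -4*θ*cos(5*θ/2)/5 + 8*sin(5*θ/2)/25 + 8*cos(5*θ/2)/5; evaluating from 0 to 2*pi: ∫_{0}^{2*pi} (2*θ - 4) sin(5*θ/2) dθ = (-8/5 + 8*pi/5) - (8/5) = -16/5 + 8*pi/5.
Hence b_5 = (1/pi)·(-16/5 + 8*pi/5) = 8*(-2 + pi)/(5*pi).

8*(-2 + pi)/(5*pi)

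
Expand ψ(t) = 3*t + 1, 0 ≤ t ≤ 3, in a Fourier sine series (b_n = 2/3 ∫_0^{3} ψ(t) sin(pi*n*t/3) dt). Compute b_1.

22/pi

b_1 = 2/3 ∫_0^{3} (3*t + 1) sin(pi*t/3) dt.
Integrating by parts (boundary term plus one more integral), an antiderivative of (3*t + 1) sin(pi*t/3) is -9*t*cos(pi*t/3)/pi + 27*sin(pi*t/3)/pi**2 - 3*cos(pi*t/3)/pi; evaluating from 0 to 3: ∫_{0}^{3} (3*t + 1) sin(pi*t/3) dt = (30/pi) - (-3/pi) = 33/pi.
Hence b_1 = (2/3)·(33/pi) = 22/pi.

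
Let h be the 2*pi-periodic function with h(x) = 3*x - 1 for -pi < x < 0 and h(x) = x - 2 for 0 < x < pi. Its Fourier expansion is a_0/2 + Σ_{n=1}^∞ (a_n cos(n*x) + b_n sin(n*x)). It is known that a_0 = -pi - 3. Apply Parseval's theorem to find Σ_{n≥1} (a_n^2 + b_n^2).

-2*pi + 1/2 + 17*pi**2/6

Parseval: a_0^2/2 + Σ_{n≥1} (a_n^2+b_n^2) = 1/pi ∫_{-pi}^{pi} h(x)^2 dx = pi + 5 + 10*pi**2/3.
Subtract a_0^2/2 = (3 + pi)**2/2: Σ (a_n^2+b_n^2) = -2*pi + 1/2 + 17*pi**2/6.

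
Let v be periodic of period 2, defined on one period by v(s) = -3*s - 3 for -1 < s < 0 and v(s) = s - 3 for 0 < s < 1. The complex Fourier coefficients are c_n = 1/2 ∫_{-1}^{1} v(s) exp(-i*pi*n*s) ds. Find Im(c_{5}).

Since v is real-valued, Im(c_{5}) = -1/2 ∫_{-1}^{1} v(s) sin(5*pi*s) ds = -b_{5}/2.
Split the integral at the breakpoints.
Integrating by parts (boundary term plus one more integral), an antiderivative of (-3*s - 3) sin(5*pi*s) is 3*s*cos(5*pi*s)/(5*pi) - 3*sin(5*pi*s)/(25*pi**2) + 3*cos(5*pi*s)/(5*pi); evaluating from -1 to 0: ∫_{-1}^{0} (-3*s - 3) sin(5*pi*s) ds = (3/(5*pi)) - (0) = 3/(5*pi).
Integrating by parts (boundary term plus one more integral), an antiderivative of (s - 3) sin(5*pi*s) is -s*cos(5*pi*s)/(5*pi) + sin(5*pi*s)/(25*pi**2) + 3*cos(5*pi*s)/(5*pi); evaluating from 0 to 1: ∫_{0}^{1} (s - 3) sin(5*pi*s) ds = (-2/(5*pi)) - (3/(5*pi)) = -1/pi.
So ∫_{-1}^{1} v(s) sin(5*pi*s) ds = -2/(5*pi).
Hence Im(c_{5}) = (-1/2)·(-2/(5*pi)) = 1/(5*pi).

1/(5*pi)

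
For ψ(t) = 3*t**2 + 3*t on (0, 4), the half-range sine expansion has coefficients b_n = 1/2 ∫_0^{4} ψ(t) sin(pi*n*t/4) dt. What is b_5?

b_5 = 1/2 ∫_0^{4} (3*t**2 + 3*t) sin(5*pi*t/4) dt.
Integrating by parts twice (tabular method), an antiderivative of (3*t**2 + 3*t) sin(5*pi*t/4) is -12*t**2*cos(5*pi*t/4)/(5*pi) + 96*t*sin(5*pi*t/4)/(25*pi**2) - 12*t*cos(5*pi*t/4)/(5*pi) + 48*sin(5*pi*t/4)/(25*pi**2) + 384*cos(5*pi*t/4)/(125*pi**3); evaluating from 0 to 4: ∫_{0}^{4} (3*t**2 + 3*t) sin(5*pi*t/4) dt = (-384/(125*pi**3) + 48/pi) - (384/(125*pi**3)) = -768/(125*pi**3) + 48/pi.
Hence b_5 = (1/2)·(-768/(125*pi**3) + 48/pi) = -384/(125*pi**3) + 24/pi.

-384/(125*pi**3) + 24/pi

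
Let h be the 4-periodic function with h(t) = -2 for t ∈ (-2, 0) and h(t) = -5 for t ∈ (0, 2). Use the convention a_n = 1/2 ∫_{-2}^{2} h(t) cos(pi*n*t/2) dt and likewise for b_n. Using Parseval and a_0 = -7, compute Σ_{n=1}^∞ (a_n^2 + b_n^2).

9/2

Parseval: a_0^2/2 + Σ_{n≥1} (a_n^2+b_n^2) = 1/2 ∫_{-2}^{2} h(t)^2 dt = 29.
Subtract a_0^2/2 = 49/2: Σ (a_n^2+b_n^2) = 9/2.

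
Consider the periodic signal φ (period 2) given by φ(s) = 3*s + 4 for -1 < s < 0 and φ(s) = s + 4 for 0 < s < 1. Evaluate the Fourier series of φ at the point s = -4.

s = -4 differs from s = 0 by -2 full period(s), and the series is 2-periodic.
φ is continuous at s = 0 with value 4, so the series converges to 4 there.

4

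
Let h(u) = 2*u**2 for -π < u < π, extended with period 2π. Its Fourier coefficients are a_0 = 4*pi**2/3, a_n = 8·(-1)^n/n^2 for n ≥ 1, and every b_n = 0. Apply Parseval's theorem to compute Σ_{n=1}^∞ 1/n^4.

Parseval: a_0^2/2 + Σ a_n^2 = (1/π) ∫_{-π}^{π} h(u)^2 du = 8*pi**4/5.
Subtract a_0^2/2 = 8*pi**4/9: Σ a_n^2 = 32*pi**4/45.
Since a_n^2 = 64/n^4, Σ 1/n^4 = pi**4/90.

pi**4/90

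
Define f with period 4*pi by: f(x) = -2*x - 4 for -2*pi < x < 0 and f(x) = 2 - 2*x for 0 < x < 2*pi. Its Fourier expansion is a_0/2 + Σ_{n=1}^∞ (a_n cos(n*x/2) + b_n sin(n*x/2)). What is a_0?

a_0 = (1/(2*pi)) ∫_{-2*pi}^{2*pi} f(x) dx = (1/(2*pi)) · (-4*pi) = -2.

-2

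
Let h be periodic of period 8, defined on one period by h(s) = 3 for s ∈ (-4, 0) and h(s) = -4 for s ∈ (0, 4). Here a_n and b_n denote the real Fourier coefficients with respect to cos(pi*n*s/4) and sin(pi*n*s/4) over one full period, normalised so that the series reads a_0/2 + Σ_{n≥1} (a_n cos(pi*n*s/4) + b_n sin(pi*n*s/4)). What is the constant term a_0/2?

a_0 = 1/4 ∫_{-4}^{4} h(s) ds = 1/4 · (-4) = -1.
So the constant term a_0/2 = -1/2.

-1/2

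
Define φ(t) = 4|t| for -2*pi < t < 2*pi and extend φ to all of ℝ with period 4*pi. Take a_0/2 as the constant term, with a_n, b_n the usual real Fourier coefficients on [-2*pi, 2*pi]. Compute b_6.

0

b_6 = (1/(2*pi)) ∫_{-2*pi}^{2*pi} φ(t) sin(3*t) dt.
φ is even and sin(3*t) is odd, so the integrand is odd over a symmetric interval and the integral vanishes.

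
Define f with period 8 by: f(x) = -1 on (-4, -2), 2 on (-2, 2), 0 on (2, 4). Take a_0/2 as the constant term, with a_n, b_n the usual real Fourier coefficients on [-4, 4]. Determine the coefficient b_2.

b_2 = 1/4 ∫_{-4}^{4} f(x) sin(pi*x/2) dx.
Split the integral at the breakpoints.
Directly, an antiderivative of (-1) sin(pi*x/2) is 2*cos(pi*x/2)/pi; evaluating from -4 to -2: ∫_{-4}^{-2} (-1) sin(pi*x/2) dx = (-2/pi) - (2/pi) = -4/pi.
Directly, an antiderivative of (2) sin(pi*x/2) is -4*cos(pi*x/2)/pi; evaluating from -2 to 2: ∫_{-2}^{2} (2) sin(pi*x/2) dx = (4/pi) - (4/pi) = 0.
∫_{2}^{4} (0) sin(pi*x/2) dx = 0.
Summing the pieces and multiplying by (1/4) gives b_2 = -1/pi.

-1/pi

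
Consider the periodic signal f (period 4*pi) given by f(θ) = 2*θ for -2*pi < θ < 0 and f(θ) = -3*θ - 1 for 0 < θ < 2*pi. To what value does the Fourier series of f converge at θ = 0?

At θ = 0 the one-sided limits are f(0^-) = 0 and f(0^+) = -1.
By Dirichlet's theorem the series converges to their average, [(0) + (-1)]/2 = -1/2.

-1/2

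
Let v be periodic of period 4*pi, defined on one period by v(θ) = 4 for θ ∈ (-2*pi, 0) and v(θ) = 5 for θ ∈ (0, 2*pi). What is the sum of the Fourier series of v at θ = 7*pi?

θ = 7*pi differs from θ = -pi by 2 full period(s), and the series is 4*pi-periodic.
v is continuous at θ = -pi with value 4, so the series converges to 4 there.

4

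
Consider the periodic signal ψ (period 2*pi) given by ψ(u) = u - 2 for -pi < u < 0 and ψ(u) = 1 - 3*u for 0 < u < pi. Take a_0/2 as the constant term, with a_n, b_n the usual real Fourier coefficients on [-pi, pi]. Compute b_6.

1/3

b_6 = 1/pi ∫_{-pi}^{pi} ψ(u) sin(6*u) du.
Split the integral at the breakpoints.
Integrating by parts (boundary term plus one more integral), an antiderivative of (u - 2) sin(6*u) is -u*cos(6*u)/6 + sin(6*u)/36 + cos(6*u)/3; evaluating from -pi to 0: ∫_{-pi}^{0} (u - 2) sin(6*u) du = (1/3) - (1/3 + pi/6) = -pi/6.
Integrating by parts (boundary term plus one more integral), an antiderivative of (1 - 3*u) sin(6*u) is u*cos(6*u)/2 - sin(6*u)/12 - cos(6*u)/6; evaluating from 0 to pi: ∫_{0}^{pi} (1 - 3*u) sin(6*u) du = (-1/6 + pi/2) - (-1/6) = pi/2.
Summing the pieces and multiplying by (1/pi) gives b_6 = 1/3.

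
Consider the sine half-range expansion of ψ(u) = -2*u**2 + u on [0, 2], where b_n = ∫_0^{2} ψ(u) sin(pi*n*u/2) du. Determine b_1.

b_1 = ∫_0^{2} (-2*u**2 + u) sin(pi*u/2) du.
Integrating by parts twice (tabular method), an antiderivative of (-2*u**2 + u) sin(pi*u/2) is 4*u**2*cos(pi*u/2)/pi - 16*u*sin(pi*u/2)/pi**2 - 2*u*cos(pi*u/2)/pi + 4*sin(pi*u/2)/pi**2 - 32*cos(pi*u/2)/pi**3; evaluating from 0 to 2: ∫_{0}^{2} (-2*u**2 + u) sin(pi*u/2) du = (-12/pi + 32/pi**3) - (-32/pi**3) = -12/pi + 64/pi**3.
Hence b_1 = -12/pi + 64/pi**3.

-12/pi + 64/pi**3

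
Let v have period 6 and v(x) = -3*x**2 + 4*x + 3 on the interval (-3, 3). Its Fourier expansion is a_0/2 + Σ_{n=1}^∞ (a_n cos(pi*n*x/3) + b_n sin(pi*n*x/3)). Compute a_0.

a_0 = 1/3 ∫_{-3}^{3} v(x) dx = 1/3 · (-36) = -12.

-12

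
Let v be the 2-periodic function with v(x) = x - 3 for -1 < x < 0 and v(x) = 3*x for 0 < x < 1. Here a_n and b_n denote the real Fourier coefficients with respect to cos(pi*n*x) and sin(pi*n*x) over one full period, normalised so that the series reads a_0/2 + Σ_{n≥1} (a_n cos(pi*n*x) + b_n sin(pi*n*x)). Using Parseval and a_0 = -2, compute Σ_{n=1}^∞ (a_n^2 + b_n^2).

40/3

Parseval: a_0^2/2 + Σ_{n≥1} (a_n^2+b_n^2) = ∫_{-1}^{1} v(x)^2 dx = 46/3.
Subtract a_0^2/2 = 2: Σ (a_n^2+b_n^2) = 40/3.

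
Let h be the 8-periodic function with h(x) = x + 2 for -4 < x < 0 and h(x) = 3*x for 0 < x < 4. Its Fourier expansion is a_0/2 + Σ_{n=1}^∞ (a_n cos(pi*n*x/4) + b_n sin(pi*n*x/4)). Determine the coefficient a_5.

a_5 = 1/4 ∫_{-4}^{4} h(x) cos(5*pi*x/4) dx.
Split the integral at the breakpoints.
Integrating by parts (boundary term plus one more integral), an antiderivative of (x + 2) cos(5*pi*x/4) is 4*x*sin(5*pi*x/4)/(5*pi) + 8*sin(5*pi*x/4)/(5*pi) + 16*cos(5*pi*x/4)/(25*pi**2); evaluating from -4 to 0: ∫_{-4}^{0} (x + 2) cos(5*pi*x/4) dx = (16/(25*pi**2)) - (-16/(25*pi**2)) = 32/(25*pi**2).
Integrating by parts (boundary term plus one more integral), an antiderivative of (3*x) cos(5*pi*x/4) is 12*x*sin(5*pi*x/4)/(5*pi) + 48*cos(5*pi*x/4)/(25*pi**2); evaluating from 0 to 4: ∫_{0}^{4} (3*x) cos(5*pi*x/4) dx = (-48/(25*pi**2)) - (48/(25*pi**2)) = -96/(25*pi**2).
Summing the pieces and multiplying by (1/4) gives a_5 = -16/(25*pi**2).

-16/(25*pi**2)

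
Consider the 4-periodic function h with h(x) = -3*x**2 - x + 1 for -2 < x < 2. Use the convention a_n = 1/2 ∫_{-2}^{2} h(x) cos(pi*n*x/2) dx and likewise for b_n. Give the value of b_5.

-4/(5*pi)

b_5 = 1/2 ∫_{-2}^{2} h(x) sin(5*pi*x/2) dx.
Integrating by parts twice (tabular method), an antiderivative of (-3*x**2 - x + 1) sin(5*pi*x/2) is 6*x**2*cos(5*pi*x/2)/(5*pi) - 24*x*sin(5*pi*x/2)/(25*pi**2) + 2*x*cos(5*pi*x/2)/(5*pi) - 4*sin(5*pi*x/2)/(25*pi**2) - 2*cos(5*pi*x/2)/(5*pi) - 48*cos(5*pi*x/2)/(125*pi**3); evaluating from -2 to 2: ∫_{-2}^{2} (-3*x**2 - x + 1) sin(5*pi*x/2) dx = (2*(24 - 325*pi**2)/(125*pi**3)) - (6*(8 - 75*pi**2)/(125*pi**3)) = -8/(5*pi).
Hence b_5 = (1/2)·(-8/(5*pi)) = -4/(5*pi).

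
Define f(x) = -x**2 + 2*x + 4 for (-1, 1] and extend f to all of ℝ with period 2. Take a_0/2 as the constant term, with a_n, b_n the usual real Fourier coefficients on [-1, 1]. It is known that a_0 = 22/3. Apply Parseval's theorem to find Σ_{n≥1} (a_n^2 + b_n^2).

Parseval: a_0^2/2 + Σ_{n≥1} (a_n^2+b_n^2) = ∫_{-1}^{1} f(x)^2 dx = 446/15.
Subtract a_0^2/2 = 242/9: Σ (a_n^2+b_n^2) = 128/45.

128/45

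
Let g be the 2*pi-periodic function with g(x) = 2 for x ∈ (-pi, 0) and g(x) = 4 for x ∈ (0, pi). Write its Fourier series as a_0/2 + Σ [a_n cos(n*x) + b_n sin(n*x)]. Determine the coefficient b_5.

b_5 = 1/pi ∫_{-pi}^{pi} g(x) sin(5*x) dx.
Split the integral at the breakpoints.
Directly, an antiderivative of (2) sin(5*x) is -2*cos(5*x)/5; evaluating from -pi to 0: ∫_{-pi}^{0} (2) sin(5*x) dx = (-2/5) - (2/5) = -4/5.
Directly, an antiderivative of (4) sin(5*x) is -4*cos(5*x)/5; evaluating from 0 to pi: ∫_{0}^{pi} (4) sin(5*x) dx = (4/5) - (-4/5) = 8/5.
Summing the pieces and multiplying by (1/pi) gives b_5 = 4/(5*pi).

4/(5*pi)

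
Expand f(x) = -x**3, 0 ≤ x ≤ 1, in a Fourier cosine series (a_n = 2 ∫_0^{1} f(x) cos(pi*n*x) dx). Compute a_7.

6*(-4 + 49*pi**2)/(2401*pi**4)

a_7 = 2 ∫_0^{1} (-x**3) cos(7*pi*x) dx.
Integrating by parts three times (tabular method), an antiderivative of (-x**3) cos(7*pi*x) is -x**3*sin(7*pi*x)/(7*pi) - 3*x**2*cos(7*pi*x)/(49*pi**2) + 6*x*sin(7*pi*x)/(343*pi**3) + 6*cos(7*pi*x)/(2401*pi**4); evaluating from 0 to 1: ∫_{0}^{1} (-x**3) cos(7*pi*x) dx = (3*(-2 + 49*pi**2)/(2401*pi**4)) - (6/(2401*pi**4)) = 3*(-4 + 49*pi**2)/(2401*pi**4).
Hence a_7 = 2·(3*(-4 + 49*pi**2)/(2401*pi**4)) = 6*(-4 + 49*pi**2)/(2401*pi**4).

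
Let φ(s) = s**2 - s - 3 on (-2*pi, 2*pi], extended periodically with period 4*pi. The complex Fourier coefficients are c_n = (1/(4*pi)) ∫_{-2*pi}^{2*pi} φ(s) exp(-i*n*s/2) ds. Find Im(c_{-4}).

Since φ is real-valued, Im(c_{-4}) = -(1/(4*pi)) ∫_{-2*pi}^{2*pi} φ(s) sin(-2*s) ds = b_{4}/2.
Integrating by parts twice (tabular method), an antiderivative of (s**2 - s - 3) sin(-2*s) is s**2*cos(2*s)/2 - s*sin(2*s)/2 - s*cos(2*s)/2 + sin(2*s)/4 - 7*cos(2*s)/4; evaluating from -2*pi to 2*pi: ∫_{-2*pi}^{2*pi} (s**2 - s - 3) sin(-2*s) ds = (-pi - 7/4 + 2*pi**2) - (-7/4 + pi + 2*pi**2) = -2*pi.
Hence Im(c_{-4}) = (-1/(4*pi))·(-2*pi) = 1/2.

1/2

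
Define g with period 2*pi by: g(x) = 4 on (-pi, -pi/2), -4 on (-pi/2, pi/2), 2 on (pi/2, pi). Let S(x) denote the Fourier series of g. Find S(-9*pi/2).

0

x = -9*pi/2 differs from x = -pi/2 by -2 full period(s), and the series is 2*pi-periodic.
At x = -pi/2 the one-sided limits are g(-pi/2^-) = 4 and g(-pi/2^+) = -4.
By Dirichlet's theorem the series converges to their average, [(4) + (-4)]/2 = 0.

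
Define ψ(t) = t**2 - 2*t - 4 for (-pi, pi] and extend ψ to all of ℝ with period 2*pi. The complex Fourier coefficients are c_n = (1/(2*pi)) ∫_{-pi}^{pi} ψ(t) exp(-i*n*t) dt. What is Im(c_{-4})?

1/2

Since ψ is real-valued, Im(c_{-4}) = -(1/(2*pi)) ∫_{-pi}^{pi} ψ(t) sin(-4*t) dt = b_{4}/2.
Integrating by parts twice (tabular method), an antiderivative of (t**2 - 2*t - 4) sin(-4*t) is t**2*cos(4*t)/4 - t*sin(4*t)/8 - t*cos(4*t)/2 + sin(4*t)/8 - 33*cos(4*t)/32; evaluating from -pi to pi: ∫_{-pi}^{pi} (t**2 - 2*t - 4) sin(-4*t) dt = (-pi/2 - 33/32 + pi**2/4) - (-33/32 + pi/2 + pi**2/4) = -pi.
Hence Im(c_{-4}) = (-1/(2*pi))·(-pi) = 1/2.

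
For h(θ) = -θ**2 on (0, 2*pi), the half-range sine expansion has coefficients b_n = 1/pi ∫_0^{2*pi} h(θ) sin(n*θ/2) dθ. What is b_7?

8*(4 - 49*pi**2)/(343*pi)

b_7 = 1/pi ∫_0^{2*pi} (-θ**2) sin(7*θ/2) dθ.
Integrating by parts twice (tabular method), an antiderivative of (-θ**2) sin(7*θ/2) is 2*θ**2*cos(7*θ/2)/7 - 8*θ*sin(7*θ/2)/49 - 16*cos(7*θ/2)/343; evaluating from 0 to 2*pi: ∫_{0}^{2*pi} (-θ**2) sin(7*θ/2) dθ = (16/343 - 8*pi**2/7) - (-16/343) = 32/343 - 8*pi**2/7.
Hence b_7 = (1/pi)·(32/343 - 8*pi**2/7) = 8*(4 - 49*pi**2)/(343*pi).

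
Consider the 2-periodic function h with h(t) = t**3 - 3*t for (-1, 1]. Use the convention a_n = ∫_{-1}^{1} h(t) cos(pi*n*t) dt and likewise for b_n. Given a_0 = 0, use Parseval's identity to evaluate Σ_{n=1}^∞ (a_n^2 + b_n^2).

Parseval: a_0^2/2 + Σ_{n≥1} (a_n^2+b_n^2) = ∫_{-1}^{1} h(t)^2 dt = 136/35.
Subtract a_0^2/2 = 0: Σ (a_n^2+b_n^2) = 136/35.

136/35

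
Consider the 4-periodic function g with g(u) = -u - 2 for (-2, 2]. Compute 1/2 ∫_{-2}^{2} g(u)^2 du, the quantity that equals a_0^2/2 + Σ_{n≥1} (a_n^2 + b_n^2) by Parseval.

32/3

1/2 ∫_{-2}^{2} g(u)^2 du = 1/2 · (64/3) = 32/3.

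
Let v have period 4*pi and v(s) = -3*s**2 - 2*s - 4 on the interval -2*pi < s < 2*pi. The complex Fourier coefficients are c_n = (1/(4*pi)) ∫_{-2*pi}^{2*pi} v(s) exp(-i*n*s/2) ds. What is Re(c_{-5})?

Since v is real-valued, Re(c_{-5}) = (1/(4*pi)) ∫_{-2*pi}^{2*pi} v(s) cos(-5*s/2) ds = a_{5}/2.
Integrating by parts twice (tabular method), an antiderivative of (-3*s**2 - 2*s - 4) cos(-5*s/2) is -6*s**2*sin(5*s/2)/5 - 4*s*sin(5*s/2)/5 - 24*s*cos(5*s/2)/25 - 152*sin(5*s/2)/125 - 8*cos(5*s/2)/25; evaluating from -2*pi to 2*pi: ∫_{-2*pi}^{2*pi} (-3*s**2 - 2*s - 4) cos(-5*s/2) ds = (8/25 + 48*pi/25) - (8/25 - 48*pi/25) = 96*pi/25.
Hence Re(c_{-5}) = (1/(4*pi))·(96*pi/25) = 24/25.

24/25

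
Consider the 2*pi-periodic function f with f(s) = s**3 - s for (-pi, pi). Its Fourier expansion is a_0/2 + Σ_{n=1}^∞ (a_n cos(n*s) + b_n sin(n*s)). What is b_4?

11/16 - pi**2/2

b_4 = 1/pi ∫_{-pi}^{pi} f(s) sin(4*s) ds.
f is odd and sin(4*s) is odd, so the integrand is even and b_4 = 2/pi ∫_0^{pi} f(s) sin(4*s) ds.
Integrating by parts three times (tabular method), an antiderivative of (s**3 - s) sin(4*s) is -s**3*cos(4*s)/4 + 3*s**2*sin(4*s)/16 + 11*s*cos(4*s)/32 - 11*sin(4*s)/128; evaluating from 0 to pi: ∫_{0}^{pi} (s**3 - s) sin(4*s) ds = (pi*(11 - 8*pi**2)/32) - (0) = pi*(11 - 8*pi**2)/32.
Hence b_4 = (2/pi)·(pi*(11 - 8*pi**2)/32) = 11/16 - pi**2/2.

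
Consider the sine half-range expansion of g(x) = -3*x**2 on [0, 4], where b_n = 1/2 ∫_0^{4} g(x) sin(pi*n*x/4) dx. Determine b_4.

24/pi

b_4 = 1/2 ∫_0^{4} (-3*x**2) sin(pi*x) dx.
Integrating by parts twice (tabular method), an antiderivative of (-3*x**2) sin(pi*x) is 3*x**2*cos(pi*x)/pi - 6*x*sin(pi*x)/pi**2 - 6*cos(pi*x)/pi**3; evaluating from 0 to 4: ∫_{0}^{4} (-3*x**2) sin(pi*x) dx = (-6/pi**3 + 48/pi) - (-6/pi**3) = 48/pi.
Hence b_4 = (1/2)·(48/pi) = 24/pi.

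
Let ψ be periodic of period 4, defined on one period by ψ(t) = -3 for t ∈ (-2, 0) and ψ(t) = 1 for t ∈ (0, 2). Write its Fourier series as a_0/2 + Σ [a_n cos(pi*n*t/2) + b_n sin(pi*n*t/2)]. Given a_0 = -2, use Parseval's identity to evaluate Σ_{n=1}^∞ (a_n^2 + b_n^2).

8

Parseval: a_0^2/2 + Σ_{n≥1} (a_n^2+b_n^2) = 1/2 ∫_{-2}^{2} ψ(t)^2 dt = 10.
Subtract a_0^2/2 = 2: Σ (a_n^2+b_n^2) = 8.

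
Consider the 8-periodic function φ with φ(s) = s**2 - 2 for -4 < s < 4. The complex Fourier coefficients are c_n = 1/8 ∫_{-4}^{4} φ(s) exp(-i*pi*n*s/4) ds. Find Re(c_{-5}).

-32/(25*pi**2)

Since φ is real-valued, Re(c_{-5}) = 1/8 ∫_{-4}^{4} φ(s) cos(-5*pi*s/4) ds = a_{5}/2.
φ is even and cos(-5*pi*s/4) is even, so the integrand is even: ∫_{-4}^{4} φ(s) cos(-5*pi*s/4) ds = 2∫_0^{4} φ(s) cos(-5*pi*s/4) ds.
Integrating by parts twice (tabular method), an antiderivative of (s**2 - 2) cos(-5*pi*s/4) is 4*s**2*sin(5*pi*s/4)/(5*pi) + 32*s*cos(5*pi*s/4)/(25*pi**2) - 8*sin(5*pi*s/4)/(5*pi) - 128*sin(5*pi*s/4)/(125*pi**3); evaluating from 0 to 4: ∫_{0}^{4} (s**2 - 2) cos(-5*pi*s/4) ds = (-128/(25*pi**2)) - (0) = -128/(25*pi**2).
So ∫_{-4}^{4} φ(s) cos(-5*pi*s/4) ds = -256/(25*pi**2).
Hence Re(c_{-5}) = (1/8)·(-256/(25*pi**2)) = -32/(25*pi**2).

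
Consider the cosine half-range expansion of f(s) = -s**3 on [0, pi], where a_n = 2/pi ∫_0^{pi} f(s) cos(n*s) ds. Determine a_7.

6*(-4 + 49*pi**2)/(2401*pi)

a_7 = 2/pi ∫_0^{pi} (-s**3) cos(7*s) ds.
Integrating by parts three times (tabular method), an antiderivative of (-s**3) cos(7*s) is -s**3*sin(7*s)/7 - 3*s**2*cos(7*s)/49 + 6*s*sin(7*s)/343 + 6*cos(7*s)/2401; evaluating from 0 to pi: ∫_{0}^{pi} (-s**3) cos(7*s) ds = (-6/2401 + 3*pi**2/49) - (6/2401) = -12/2401 + 3*pi**2/49.
Hence a_7 = (2/pi)·(-12/2401 + 3*pi**2/49) = 6*(-4 + 49*pi**2)/(2401*pi).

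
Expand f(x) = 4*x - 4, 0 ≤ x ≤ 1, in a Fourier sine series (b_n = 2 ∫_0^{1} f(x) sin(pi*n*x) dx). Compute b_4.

-2/pi

b_4 = 2 ∫_0^{1} (4*x - 4) sin(4*pi*x) dx.
Integrating by parts (boundary term plus one more integral), an antiderivative of (4*x - 4) sin(4*pi*x) is -x*cos(4*pi*x)/pi + sin(4*pi*x)/(4*pi**2) + cos(4*pi*x)/pi; evaluating from 0 to 1: ∫_{0}^{1} (4*x - 4) sin(4*pi*x) dx = (0) - (1/pi) = -1/pi.
Hence b_4 = 2·(-1/pi) = -2/pi.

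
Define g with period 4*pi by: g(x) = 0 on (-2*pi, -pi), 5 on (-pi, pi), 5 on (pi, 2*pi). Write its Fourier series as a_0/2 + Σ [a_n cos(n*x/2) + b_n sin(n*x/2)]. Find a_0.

a_0 = (1/(2*pi)) ∫_{-2*pi}^{2*pi} g(x) dx = (1/(2*pi)) · (15*pi) = 15/2.

15/2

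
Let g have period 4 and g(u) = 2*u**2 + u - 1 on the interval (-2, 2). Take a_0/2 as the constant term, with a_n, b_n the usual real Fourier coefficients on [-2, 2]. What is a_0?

a_0 = 1/2 ∫_{-2}^{2} g(u) du = 1/2 · (20/3) = 10/3.

10/3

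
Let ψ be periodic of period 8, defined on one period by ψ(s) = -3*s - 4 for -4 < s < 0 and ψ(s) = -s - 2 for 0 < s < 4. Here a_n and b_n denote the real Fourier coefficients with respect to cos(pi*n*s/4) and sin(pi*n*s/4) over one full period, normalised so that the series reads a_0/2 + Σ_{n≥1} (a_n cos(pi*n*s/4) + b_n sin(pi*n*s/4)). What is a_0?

a_0 = 1/4 ∫_{-4}^{4} ψ(s) ds = 1/4 · (-8) = -2.

-2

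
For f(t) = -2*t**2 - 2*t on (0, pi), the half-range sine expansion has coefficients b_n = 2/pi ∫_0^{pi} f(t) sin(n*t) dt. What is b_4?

1 + pi

b_4 = 2/pi ∫_0^{pi} (-2*t**2 - 2*t) sin(4*t) dt.
Integrating by parts twice (tabular method), an antiderivative of (-2*t**2 - 2*t) sin(4*t) is t**2*cos(4*t)/2 - t*sin(4*t)/4 + t*cos(4*t)/2 - sin(4*t)/8 - cos(4*t)/16; evaluating from 0 to pi: ∫_{0}^{pi} (-2*t**2 - 2*t) sin(4*t) dt = (-1/16 + pi/2 + pi**2/2) - (-1/16) = pi*(1 + pi)/2.
Hence b_4 = (2/pi)·(pi*(1 + pi)/2) = 1 + pi.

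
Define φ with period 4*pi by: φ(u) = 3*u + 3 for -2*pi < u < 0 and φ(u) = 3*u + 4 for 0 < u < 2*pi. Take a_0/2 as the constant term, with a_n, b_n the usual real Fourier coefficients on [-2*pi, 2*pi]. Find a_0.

7

a_0 = (1/(2*pi)) ∫_{-2*pi}^{2*pi} φ(u) du = (1/(2*pi)) · (14*pi) = 7.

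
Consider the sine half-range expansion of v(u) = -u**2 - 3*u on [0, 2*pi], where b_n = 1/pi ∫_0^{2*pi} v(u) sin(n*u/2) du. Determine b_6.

b_6 = 1/pi ∫_0^{2*pi} (-u**2 - 3*u) sin(3*u) du.
Integrating by parts twice (tabular method), an antiderivative of (-u**2 - 3*u) sin(3*u) is u**2*cos(3*u)/3 - 2*u*sin(3*u)/9 + u*cos(3*u) - sin(3*u)/3 - 2*cos(3*u)/27; evaluating from 0 to 2*pi: ∫_{0}^{2*pi} (-u**2 - 3*u) sin(3*u) du = (-2/27 + 2*pi + 4*pi**2/3) - (-2/27) = 2*pi*(3 + 2*pi)/3.
Hence b_6 = (1/pi)·(2*pi*(3 + 2*pi)/3) = 2 + 4*pi/3.

2 + 4*pi/3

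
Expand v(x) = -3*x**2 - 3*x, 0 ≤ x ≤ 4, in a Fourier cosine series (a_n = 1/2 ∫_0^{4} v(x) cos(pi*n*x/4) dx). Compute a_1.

a_1 = 1/2 ∫_0^{4} (-3*x**2 - 3*x) cos(pi*x/4) dx.
Integrating by parts twice (tabular method), an antiderivative of (-3*x**2 - 3*x) cos(pi*x/4) is -12*x**2*sin(pi*x/4)/pi - 12*x*sin(pi*x/4)/pi - 96*x*cos(pi*x/4)/pi**2 + 384*sin(pi*x/4)/pi**3 - 48*cos(pi*x/4)/pi**2; evaluating from 0 to 4: ∫_{0}^{4} (-3*x**2 - 3*x) cos(pi*x/4) dx = (432/pi**2) - (-48/pi**2) = 480/pi**2.
Hence a_1 = (1/2)·(480/pi**2) = 240/pi**2.

240/pi**2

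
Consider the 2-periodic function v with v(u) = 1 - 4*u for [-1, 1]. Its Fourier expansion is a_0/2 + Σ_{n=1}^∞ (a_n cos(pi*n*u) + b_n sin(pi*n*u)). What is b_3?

-8/(3*pi)

b_3 = ∫_{-1}^{1} v(u) sin(3*pi*u) du.
Integrating by parts (boundary term plus one more integral), an antiderivative of (1 - 4*u) sin(3*pi*u) is 4*u*cos(3*pi*u)/(3*pi) - 4*sin(3*pi*u)/(9*pi**2) - cos(3*pi*u)/(3*pi); evaluating from -1 to 1: ∫_{-1}^{1} (1 - 4*u) sin(3*pi*u) du = (-1/pi) - (5/(3*pi)) = -8/(3*pi).
Hence b_3 = -8/(3*pi).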